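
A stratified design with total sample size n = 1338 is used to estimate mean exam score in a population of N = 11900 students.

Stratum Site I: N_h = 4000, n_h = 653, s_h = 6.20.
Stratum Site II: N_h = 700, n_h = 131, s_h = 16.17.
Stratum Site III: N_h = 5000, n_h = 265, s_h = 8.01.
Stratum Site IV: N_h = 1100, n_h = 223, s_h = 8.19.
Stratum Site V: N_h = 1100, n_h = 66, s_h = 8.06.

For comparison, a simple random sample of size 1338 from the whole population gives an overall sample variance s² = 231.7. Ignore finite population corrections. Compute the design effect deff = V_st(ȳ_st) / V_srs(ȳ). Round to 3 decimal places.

V̂(ȳ_st) = Σ W_h² s_h²/n_h, with W_h = N_h/N and N = 11900:
  stratum Site I: (4000/11900)²·6.20²/653 = 0.00665114
  stratum Site II: (700/11900)²·16.17²/131 = 0.00690639
  stratum Site III: (5000/11900)²·8.01²/265 = 0.042743
  stratum Site IV: (1100/11900)²·8.19²/223 = 0.00257013
  stratum Site V: (1100/11900)²·8.06²/66 = 0.00841042
V_st = 0.0672811
V_srs = s²/n = 231.7/1338 = 0.173169
deff = V_st / V_srs = 0.0672811/0.173169 = 0.3885

deff ≈ 0.389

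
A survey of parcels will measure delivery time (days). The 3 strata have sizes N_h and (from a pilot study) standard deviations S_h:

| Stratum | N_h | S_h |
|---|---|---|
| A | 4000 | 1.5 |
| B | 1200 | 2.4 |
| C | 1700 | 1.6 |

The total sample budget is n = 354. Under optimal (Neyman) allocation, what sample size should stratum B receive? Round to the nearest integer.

88

Neyman allocation: n_h = n · N_h S_h / Σ N_i S_i, with n = 354.
  stratum A: N_h·S_h = 4000·1.5 = 6000.00
  stratum B: N_h·S_h = 1200·2.4 = 2880.00
  stratum C: N_h·S_h = 1700·1.6 = 2720.00
Σ N_h S_h = 11600.00
n for stratum B = 354·2880.00/11600.00 = 87.890 → 88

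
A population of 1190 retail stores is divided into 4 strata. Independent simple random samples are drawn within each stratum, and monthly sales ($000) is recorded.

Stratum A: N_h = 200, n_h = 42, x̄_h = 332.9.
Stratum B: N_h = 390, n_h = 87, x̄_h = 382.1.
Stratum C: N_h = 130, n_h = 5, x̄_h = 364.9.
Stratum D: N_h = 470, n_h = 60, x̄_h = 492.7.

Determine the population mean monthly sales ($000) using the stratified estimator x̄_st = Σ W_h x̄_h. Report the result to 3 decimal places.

N = Σ N_h = 1190. Stratum weights W_h = N_h/N.
x̄_st = (200·332.9 + 390·382.1 + 130·364.9 + 470·492.7) / 1190 = 415.63445

x̄_st ≈ 415.634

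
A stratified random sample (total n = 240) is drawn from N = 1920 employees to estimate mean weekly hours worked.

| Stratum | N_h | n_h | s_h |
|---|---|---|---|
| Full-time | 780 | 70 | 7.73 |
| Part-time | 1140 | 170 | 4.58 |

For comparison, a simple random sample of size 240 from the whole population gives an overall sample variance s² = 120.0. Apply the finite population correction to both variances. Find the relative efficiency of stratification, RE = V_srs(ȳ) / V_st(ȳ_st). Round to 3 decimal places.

V̂(ȳ_st) = Σ W_h² (1 − n_h/N_h) s_h²/n_h, with W_h = N_h/N and N = 1920:
  stratum Full-time: (780/1920)²·(1 − 70/780)·7.73²/70 = 0.128236
  stratum Part-time: (1140/1920)²·(1 − 170/1140)·4.58²/170 = 0.0370132
V_st = 0.16525
V_srs = (1 − 240/1920)·120.0/240 = 0.4375
Relative efficiency = V_srs / V_st = 0.4375/0.16525 = 2.6475

RE ≈ 2.648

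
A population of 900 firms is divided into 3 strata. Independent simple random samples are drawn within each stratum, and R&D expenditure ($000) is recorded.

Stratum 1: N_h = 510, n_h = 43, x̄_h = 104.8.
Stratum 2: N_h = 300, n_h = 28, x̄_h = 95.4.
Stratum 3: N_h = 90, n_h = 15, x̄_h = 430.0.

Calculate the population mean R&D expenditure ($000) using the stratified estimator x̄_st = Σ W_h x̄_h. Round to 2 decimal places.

x̄_st ≈ 134.19

N = Σ N_h = 900. Stratum weights W_h = N_h/N.
x̄_st = (510·104.8 + 300·95.4 + 90·430.0) / 900 = 134.1867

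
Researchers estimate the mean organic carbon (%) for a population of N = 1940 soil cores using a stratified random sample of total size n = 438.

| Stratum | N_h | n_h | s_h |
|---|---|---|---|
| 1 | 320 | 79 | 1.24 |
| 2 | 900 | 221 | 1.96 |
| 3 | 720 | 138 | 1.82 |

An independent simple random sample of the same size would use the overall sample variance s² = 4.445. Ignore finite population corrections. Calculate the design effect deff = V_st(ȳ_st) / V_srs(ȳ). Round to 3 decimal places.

V̂(ȳ_st) = Σ W_h² s_h²/n_h, with W_h = N_h/N and N = 1940:
  stratum 1: (320/1940)²·1.24²/79 = 0.000529557
  stratum 2: (900/1940)²·1.96²/221 = 0.00374112
  stratum 3: (720/1940)²·1.82²/138 = 0.00330617
V_st = 0.00757685
V_srs = s²/n = 4.445/438 = 0.0101484
deff = V_st / V_srs = 0.00757685/0.0101484 = 0.7466

deff ≈ 0.747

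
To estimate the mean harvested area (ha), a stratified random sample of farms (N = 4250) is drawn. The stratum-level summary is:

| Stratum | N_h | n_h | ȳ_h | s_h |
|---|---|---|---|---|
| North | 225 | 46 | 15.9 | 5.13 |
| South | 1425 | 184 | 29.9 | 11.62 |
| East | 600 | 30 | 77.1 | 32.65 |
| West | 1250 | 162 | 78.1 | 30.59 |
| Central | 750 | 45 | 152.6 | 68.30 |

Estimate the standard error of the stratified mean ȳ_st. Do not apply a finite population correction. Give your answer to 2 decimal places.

SE(ȳ_st) ≈ 2.13

V̂(ȳ_st) = Σ W_h² s_h²/n_h, with W_h = N_h/N and N = 4250:
  stratum North: (225/4250)²·5.13²/46 = 0.00160348
  stratum South: (1425/4250)²·11.62²/184 = 0.0824985
  stratum East: (600/4250)²·32.65²/30 = 0.708223
  stratum West: (1250/4250)²·30.59²/162 = 0.499673
  stratum Central: (750/4250)²·68.30²/45 = 3.2283
V̂(ȳ_st) = 4.5203
SE(ȳ_st) = √4.5203 = 2.1261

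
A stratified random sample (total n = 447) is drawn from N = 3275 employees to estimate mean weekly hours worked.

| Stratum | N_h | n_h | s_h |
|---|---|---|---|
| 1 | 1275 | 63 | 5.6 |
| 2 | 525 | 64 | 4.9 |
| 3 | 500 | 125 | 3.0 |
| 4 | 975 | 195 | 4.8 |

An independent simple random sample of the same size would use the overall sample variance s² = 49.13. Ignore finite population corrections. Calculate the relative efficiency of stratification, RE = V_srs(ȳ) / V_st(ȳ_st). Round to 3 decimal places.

RE ≈ 1.130

V̂(ȳ_st) = Σ W_h² s_h²/n_h, with W_h = N_h/N and N = 3275:
  stratum 1: (1275/3275)²·5.6²/63 = 0.0754455
  stratum 2: (525/3275)²·4.9²/64 = 0.00964069
  stratum 3: (500/3275)²·3.0²/125 = 0.00167822
  stratum 4: (975/3275)²·4.8²/195 = 0.0104721
V_st = 0.0972365
V_srs = s²/n = 49.13/447 = 0.109911
Relative efficiency = V_srs / V_st = 0.109911/0.0972365 = 1.1303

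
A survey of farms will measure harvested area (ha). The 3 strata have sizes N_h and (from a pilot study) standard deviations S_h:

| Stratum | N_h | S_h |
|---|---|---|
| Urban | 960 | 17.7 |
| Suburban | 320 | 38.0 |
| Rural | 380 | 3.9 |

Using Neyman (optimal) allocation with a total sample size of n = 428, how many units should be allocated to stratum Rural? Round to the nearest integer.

21

Neyman allocation: n_h = n · N_h S_h / Σ N_i S_i, with n = 428.
  stratum Urban: N_h·S_h = 960·17.7 = 16992.00
  stratum Suburban: N_h·S_h = 320·38.0 = 12160.00
  stratum Rural: N_h·S_h = 380·3.9 = 1482.00
Σ N_h S_h = 30634.00
n for stratum Rural = 428·1482.00/30634.00 = 20.706 → 21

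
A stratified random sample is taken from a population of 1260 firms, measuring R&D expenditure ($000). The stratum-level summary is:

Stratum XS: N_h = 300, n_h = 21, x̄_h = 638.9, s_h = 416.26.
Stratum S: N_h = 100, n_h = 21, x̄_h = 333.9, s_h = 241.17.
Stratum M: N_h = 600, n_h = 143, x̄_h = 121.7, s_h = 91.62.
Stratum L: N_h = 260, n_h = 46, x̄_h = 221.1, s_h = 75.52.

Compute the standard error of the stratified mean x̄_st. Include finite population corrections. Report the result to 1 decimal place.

SE(x̄_st) ≈ 21.5

V̂(x̄_st) = Σ W_h² (1 − n_h/N_h) s_h²/n_h, with W_h = N_h/N and N = 1260:
  stratum XS: (300/1260)²·(1 − 21/300)·416.26²/21 = 435.005
  stratum S: (100/1260)²·(1 − 21/100)·241.17²/21 = 13.782
  stratum M: (600/1260)²·(1 − 143/600)·91.62²/143 = 10.1384
  stratum L: (260/1260)²·(1 − 46/260)·75.52²/46 = 4.34522
V̂(x̄_st) = 463.271
SE(x̄_st) = √463.271 = 21.5237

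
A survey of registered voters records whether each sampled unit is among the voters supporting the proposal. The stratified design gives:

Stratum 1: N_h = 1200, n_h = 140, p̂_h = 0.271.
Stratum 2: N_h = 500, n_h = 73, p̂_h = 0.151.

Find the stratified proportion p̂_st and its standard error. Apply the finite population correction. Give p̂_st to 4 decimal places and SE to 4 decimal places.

N = 1700; stratum weights W_h = N_h/N.
p̂_st = Σ W_h p̂_h = (1200·0.271 + 500·0.151)/1700 = 0.23571
V̂(p̂_st) = Σ W_h² (1 − n_h/N_h) p̂_h(1−p̂_h)/(n_h−1):
  stratum 1: (1200/1700)²·(1 − 140/1200)·0.271·0.729/139 = 0.000625563
  stratum 2: (500/1700)²·(1 − 73/500)·0.151·0.849/72 = 0.000131538
V̂(p̂_st) = 0.000757102; SE = √V̂ = 0.0275155

p̂_st ≈ 0.2357, SE ≈ 0.0275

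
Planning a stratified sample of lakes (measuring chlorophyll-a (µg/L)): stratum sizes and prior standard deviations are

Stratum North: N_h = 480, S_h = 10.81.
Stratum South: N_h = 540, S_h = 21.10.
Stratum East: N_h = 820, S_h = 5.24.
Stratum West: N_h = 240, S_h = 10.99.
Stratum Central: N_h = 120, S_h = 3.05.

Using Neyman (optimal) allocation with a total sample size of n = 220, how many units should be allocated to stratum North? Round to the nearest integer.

Neyman allocation: n_h = n · N_h S_h / Σ N_i S_i, with n = 220.
  stratum North: N_h·S_h = 480·10.81 = 5188.80
  stratum South: N_h·S_h = 540·21.10 = 11394.00
  stratum East: N_h·S_h = 820·5.24 = 4296.80
  stratum West: N_h·S_h = 240·10.99 = 2637.60
  stratum Central: N_h·S_h = 120·3.05 = 366.00
Σ N_h S_h = 23883.20
n for stratum North = 220·5188.80/23883.20 = 47.797 → 48

48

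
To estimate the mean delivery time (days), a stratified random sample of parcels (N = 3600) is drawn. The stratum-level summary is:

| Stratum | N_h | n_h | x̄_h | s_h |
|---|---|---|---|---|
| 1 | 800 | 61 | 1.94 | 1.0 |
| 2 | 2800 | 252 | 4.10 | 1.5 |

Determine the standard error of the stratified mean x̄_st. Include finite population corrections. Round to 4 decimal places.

SE(x̄_st) ≈ 0.0753

V̂(x̄_st) = Σ W_h² (1 − n_h/N_h) s_h²/n_h, with W_h = N_h/N and N = 3600:
  stratum 1: (800/3600)²·(1 − 61/800)·1.0²/61 = 0.000747824
  stratum 2: (2800/3600)²·(1 − 252/2800)·1.5²/252 = 0.00491512
V̂(x̄_st) = 0.00566295
SE(x̄_st) = √0.00566295 = 0.0752526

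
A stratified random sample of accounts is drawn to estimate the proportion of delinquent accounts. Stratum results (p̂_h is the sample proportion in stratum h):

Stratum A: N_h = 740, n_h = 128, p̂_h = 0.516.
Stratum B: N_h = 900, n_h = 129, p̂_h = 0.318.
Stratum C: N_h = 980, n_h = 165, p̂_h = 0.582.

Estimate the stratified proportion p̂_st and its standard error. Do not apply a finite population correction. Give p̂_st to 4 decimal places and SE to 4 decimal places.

N = 2620; stratum weights W_h = N_h/N.
p̂_st = Σ W_h p̂_h = (740·0.516 + 900·0.318 + 980·0.582)/2620 = 0.47267
V̂(p̂_st) = Σ W_h² p̂_h(1−p̂_h)/(n_h−1):
  stratum A: (740/2620)²·0.516·0.484/127 = 0.000156874
  stratum B: (900/2620)²·0.318·0.682/128 = 0.000199933
  stratum C: (980/2620)²·0.582·0.418/164 = 0.000207542
V̂(p̂_st) = 0.000564349; SE = √V̂ = 0.023756

p̂_st ≈ 0.4727, SE ≈ 0.0238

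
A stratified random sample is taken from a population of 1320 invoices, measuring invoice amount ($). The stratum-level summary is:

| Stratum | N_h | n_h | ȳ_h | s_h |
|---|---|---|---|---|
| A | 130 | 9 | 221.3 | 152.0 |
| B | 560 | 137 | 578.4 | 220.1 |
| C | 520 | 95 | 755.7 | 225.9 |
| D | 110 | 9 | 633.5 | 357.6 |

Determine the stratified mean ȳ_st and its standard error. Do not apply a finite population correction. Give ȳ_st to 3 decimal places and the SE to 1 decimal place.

ȳ_st = Σ W_h ȳ_h = (130·221.3 + 560·578.4 + 520·755.7 + 110·633.5)/1320 = 617.66818
V̂(ȳ_st) = Σ W_h² s_h²/n_h, with W_h = N_h/N and N = 1320:
  stratum A: (130/1320)²·152.0²/9 = 24.8991
  stratum B: (560/1320)²·220.1²/137 = 63.6426
  stratum C: (520/1320)²·225.9²/95 = 83.3619
  stratum D: (110/1320)²·357.6²/9 = 98.6711
V̂(ȳ_st) = 270.575
SE(ȳ_st) = √270.575 = 16.4492

ȳ_st ≈ 617.668, SE ≈ 16.4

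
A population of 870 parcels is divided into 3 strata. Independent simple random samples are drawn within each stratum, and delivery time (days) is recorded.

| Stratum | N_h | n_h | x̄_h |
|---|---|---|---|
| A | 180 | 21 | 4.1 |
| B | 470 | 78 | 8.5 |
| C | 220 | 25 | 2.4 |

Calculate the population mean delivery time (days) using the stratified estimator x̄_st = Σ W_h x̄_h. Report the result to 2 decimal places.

x̄_st ≈ 6.05

N = Σ N_h = 870. Stratum weights W_h = N_h/N.
x̄_st = (180·4.1 + 470·8.5 + 220·2.4) / 870 = 6.0471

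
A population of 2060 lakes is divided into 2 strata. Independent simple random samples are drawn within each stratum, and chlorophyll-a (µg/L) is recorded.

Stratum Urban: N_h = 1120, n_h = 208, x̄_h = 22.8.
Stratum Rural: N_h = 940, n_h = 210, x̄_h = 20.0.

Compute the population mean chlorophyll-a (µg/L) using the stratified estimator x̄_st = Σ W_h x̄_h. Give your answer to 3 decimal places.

N = Σ N_h = 2060. Stratum weights W_h = N_h/N.
x̄_st = (1120·22.8 + 940·20.0) / 2060 = 21.52233

x̄_st ≈ 21.522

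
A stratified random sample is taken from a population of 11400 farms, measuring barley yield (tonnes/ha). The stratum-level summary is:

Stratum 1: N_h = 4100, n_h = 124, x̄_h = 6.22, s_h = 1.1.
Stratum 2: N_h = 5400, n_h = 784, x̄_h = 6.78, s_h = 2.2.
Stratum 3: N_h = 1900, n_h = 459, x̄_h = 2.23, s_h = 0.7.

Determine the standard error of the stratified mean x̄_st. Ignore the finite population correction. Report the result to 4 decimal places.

V̂(x̄_st) = Σ W_h² s_h²/n_h, with W_h = N_h/N and N = 11400:
  stratum 1: (4100/11400)²·1.1²/124 = 0.00126218
  stratum 2: (5400/11400)²·2.2²/784 = 0.00138518
  stratum 3: (1900/11400)²·0.7²/459 = 2.96538e-05
V̂(x̄_st) = 0.00267702
SE(x̄_st) = √0.00267702 = 0.0517399

SE(x̄_st) ≈ 0.0517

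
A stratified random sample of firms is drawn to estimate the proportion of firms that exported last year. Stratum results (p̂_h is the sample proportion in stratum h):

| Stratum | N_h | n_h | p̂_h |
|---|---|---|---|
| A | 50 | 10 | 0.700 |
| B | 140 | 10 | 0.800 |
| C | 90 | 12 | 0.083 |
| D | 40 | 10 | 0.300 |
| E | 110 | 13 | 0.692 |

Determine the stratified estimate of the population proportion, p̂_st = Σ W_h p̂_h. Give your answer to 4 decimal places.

p̂_st ≈ 0.5642

N = 430; stratum weights W_h = N_h/N.
p̂_st = Σ W_h p̂_h = (50·0.700 + 140·0.800 + 90·0.083 + 40·0.300 + 110·0.692)/430 = 0.56416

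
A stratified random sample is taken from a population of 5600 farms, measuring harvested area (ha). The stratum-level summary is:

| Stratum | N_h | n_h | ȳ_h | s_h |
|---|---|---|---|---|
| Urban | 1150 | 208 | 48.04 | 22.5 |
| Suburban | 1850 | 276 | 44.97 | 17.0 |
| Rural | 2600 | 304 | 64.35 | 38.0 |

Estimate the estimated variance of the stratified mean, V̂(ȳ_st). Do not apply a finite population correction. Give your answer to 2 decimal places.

V̂(ȳ_st) = Σ W_h² s_h²/n_h, with W_h = N_h/N and N = 5600:
  stratum Urban: (1150/5600)²·22.5²/208 = 0.102641
  stratum Suburban: (1850/5600)²·17.0²/276 = 0.114276
  stratum Rural: (2600/5600)²·38.0²/304 = 1.02392
V̂(ȳ_st) = 1.24083

V̂(ȳ_st) ≈ 1.24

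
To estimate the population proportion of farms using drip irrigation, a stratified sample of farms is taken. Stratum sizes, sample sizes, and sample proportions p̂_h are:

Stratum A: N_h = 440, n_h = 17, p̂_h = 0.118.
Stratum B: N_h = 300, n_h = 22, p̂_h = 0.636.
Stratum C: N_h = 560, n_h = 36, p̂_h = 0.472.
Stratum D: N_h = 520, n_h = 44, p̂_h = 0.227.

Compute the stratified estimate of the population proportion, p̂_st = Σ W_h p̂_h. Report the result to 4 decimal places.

N = 1820; stratum weights W_h = N_h/N.
p̂_st = Σ W_h p̂_h = (440·0.118 + 300·0.636 + 560·0.472 + 520·0.227)/1820 = 0.34345

p̂_st ≈ 0.3435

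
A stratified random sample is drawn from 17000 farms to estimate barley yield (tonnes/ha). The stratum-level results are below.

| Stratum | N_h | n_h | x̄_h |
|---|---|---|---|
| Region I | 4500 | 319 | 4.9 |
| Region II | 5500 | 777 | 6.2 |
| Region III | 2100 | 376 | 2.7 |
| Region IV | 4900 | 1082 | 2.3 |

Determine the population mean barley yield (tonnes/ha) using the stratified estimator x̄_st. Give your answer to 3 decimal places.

x̄_st ≈ 4.299

N = Σ N_h = 17000. Stratum weights W_h = N_h/N.
x̄_st = (4500·4.9 + 5500·6.2 + 2100·2.7 + 4900·2.3) / 17000 = 4.29941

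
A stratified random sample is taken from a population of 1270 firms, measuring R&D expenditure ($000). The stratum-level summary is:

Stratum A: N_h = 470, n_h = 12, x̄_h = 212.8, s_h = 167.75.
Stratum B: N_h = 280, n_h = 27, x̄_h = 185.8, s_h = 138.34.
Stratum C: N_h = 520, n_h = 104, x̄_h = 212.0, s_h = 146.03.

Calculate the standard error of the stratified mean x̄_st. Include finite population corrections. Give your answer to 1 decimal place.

SE(x̄_st) ≈ 19.3

V̂(x̄_st) = Σ W_h² (1 − n_h/N_h) s_h²/n_h, with W_h = N_h/N and N = 1270:
  stratum A: (470/1270)²·(1 − 12/470)·167.75²/12 = 312.968
  stratum B: (280/1270)²·(1 − 27/280)·138.34²/27 = 31.1317
  stratum C: (520/1270)²·(1 − 104/520)·146.03²/104 = 27.5005
V̂(x̄_st) = 371.6
SE(x̄_st) = √371.6 = 19.2769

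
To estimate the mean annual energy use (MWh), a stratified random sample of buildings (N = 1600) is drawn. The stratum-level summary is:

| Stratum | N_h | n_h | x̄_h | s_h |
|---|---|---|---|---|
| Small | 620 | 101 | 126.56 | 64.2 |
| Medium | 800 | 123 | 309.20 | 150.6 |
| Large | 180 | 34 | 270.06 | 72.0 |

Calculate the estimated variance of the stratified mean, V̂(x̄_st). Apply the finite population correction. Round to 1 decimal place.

V̂(x̄_st) ≈ 45.7

V̂(x̄_st) = Σ W_h² (1 − n_h/N_h) s_h²/n_h, with W_h = N_h/N and N = 1600:
  stratum Small: (620/1600)²·(1 − 101/620)·64.2²/101 = 5.12941
  stratum Medium: (800/1600)²·(1 − 123/800)·150.6²/123 = 39.0107
  stratum Large: (180/1600)²·(1 − 34/180)·72.0²/34 = 1.56521
V̂(x̄_st) = 45.7053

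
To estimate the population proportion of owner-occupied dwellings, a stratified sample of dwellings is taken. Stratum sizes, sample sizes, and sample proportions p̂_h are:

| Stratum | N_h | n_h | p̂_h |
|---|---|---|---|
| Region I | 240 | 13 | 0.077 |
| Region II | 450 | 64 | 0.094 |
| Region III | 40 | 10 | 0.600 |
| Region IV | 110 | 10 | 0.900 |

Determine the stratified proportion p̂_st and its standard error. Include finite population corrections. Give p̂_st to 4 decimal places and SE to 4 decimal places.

N = 840; stratum weights W_h = N_h/N.
p̂_st = Σ W_h p̂_h = (240·0.077 + 450·0.094 + 40·0.600 + 110·0.900)/840 = 0.21879
V̂(p̂_st) = Σ W_h² (1 − n_h/N_h) p̂_h(1−p̂_h)/(n_h−1):
  stratum Region I: (240/840)²·(1 − 13/240)·0.077·0.923/12 = 0.000457288
  stratum Region II: (450/840)²·(1 − 64/450)·0.094·0.906/63 = 0.00033278
  stratum Region III: (40/840)²·(1 − 10/40)·0.600·0.400/9 = 4.53515e-05
  stratum Region IV: (110/840)²·(1 − 10/110)·0.900·0.100/9 = 0.000155896
V̂(p̂_st) = 0.000991315; SE = √V̂ = 0.0314852

p̂_st ≈ 0.2188, SE ≈ 0.0315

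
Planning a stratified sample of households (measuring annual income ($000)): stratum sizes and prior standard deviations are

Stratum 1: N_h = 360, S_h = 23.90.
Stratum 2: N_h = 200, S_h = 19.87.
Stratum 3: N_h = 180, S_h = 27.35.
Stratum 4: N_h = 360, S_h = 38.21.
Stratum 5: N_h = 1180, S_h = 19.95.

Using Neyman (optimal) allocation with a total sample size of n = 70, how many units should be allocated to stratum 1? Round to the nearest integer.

11

Neyman allocation: n_h = n · N_h S_h / Σ N_i S_i, with n = 70.
  stratum 1: N_h·S_h = 360·23.90 = 8604.00
  stratum 2: N_h·S_h = 200·19.87 = 3974.00
  stratum 3: N_h·S_h = 180·27.35 = 4923.00
  stratum 4: N_h·S_h = 360·38.21 = 13755.60
  stratum 5: N_h·S_h = 1180·19.95 = 23541.00
Σ N_h S_h = 54797.60
n for stratum 1 = 70·8604.00/54797.60 = 10.991 → 11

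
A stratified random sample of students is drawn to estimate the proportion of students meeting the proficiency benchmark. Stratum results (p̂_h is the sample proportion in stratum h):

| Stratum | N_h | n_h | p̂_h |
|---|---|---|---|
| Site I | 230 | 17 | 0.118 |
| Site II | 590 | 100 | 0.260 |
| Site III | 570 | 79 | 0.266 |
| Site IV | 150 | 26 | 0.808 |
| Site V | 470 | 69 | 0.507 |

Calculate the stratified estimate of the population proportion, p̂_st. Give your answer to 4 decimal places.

N = 2010; stratum weights W_h = N_h/N.
p̂_st = Σ W_h p̂_h = (230·0.118 + 590·0.260 + 570·0.266 + 150·0.808 + 470·0.507)/2010 = 0.34410

p̂_st ≈ 0.3441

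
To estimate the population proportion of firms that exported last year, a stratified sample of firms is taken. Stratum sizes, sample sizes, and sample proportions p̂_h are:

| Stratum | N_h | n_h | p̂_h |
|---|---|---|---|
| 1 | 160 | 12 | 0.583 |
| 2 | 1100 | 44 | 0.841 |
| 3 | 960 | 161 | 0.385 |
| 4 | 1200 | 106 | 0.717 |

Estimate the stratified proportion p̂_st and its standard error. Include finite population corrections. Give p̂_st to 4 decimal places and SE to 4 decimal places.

p̂_st ≈ 0.6574, SE ≈ 0.0258

N = 3420; stratum weights W_h = N_h/N.
p̂_st = Σ W_h p̂_h = (160·0.583 + 1100·0.841 + 960·0.385 + 1200·0.717)/3420 = 0.65742
V̂(p̂_st) = Σ W_h² (1 − n_h/N_h) p̂_h(1−p̂_h)/(n_h−1):
  stratum 1: (160/3420)²·(1 − 12/160)·0.583·0.417/11 = 4.47447e-05
  stratum 2: (1100/3420)²·(1 − 44/1100)·0.841·0.159/43 = 0.000308837
  stratum 3: (960/3420)²·(1 − 161/960)·0.385·0.615/160 = 9.70469e-05
  stratum 4: (1200/3420)²·(1 − 106/1200)·0.717·0.283/105 = 0.000216902
V̂(p̂_st) = 0.00066753; SE = √V̂ = 0.0258366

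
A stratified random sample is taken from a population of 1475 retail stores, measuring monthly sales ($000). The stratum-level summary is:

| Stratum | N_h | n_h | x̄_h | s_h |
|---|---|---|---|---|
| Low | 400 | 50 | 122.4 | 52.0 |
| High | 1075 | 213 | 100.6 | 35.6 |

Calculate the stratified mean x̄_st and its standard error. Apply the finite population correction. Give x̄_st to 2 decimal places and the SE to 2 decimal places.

x̄_st = Σ W_h x̄_h = (400·122.4 + 1075·100.6)/1475 = 106.51186
V̂(x̄_st) = Σ W_h² (1 − n_h/N_h) s_h²/n_h, with W_h = N_h/N and N = 1475:
  stratum Low: (400/1475)²·(1 − 50/400)·52.0²/50 = 3.48001
  stratum High: (1075/1475)²·(1 − 213/1075)·35.6²/213 = 2.53427
V̂(x̄_st) = 6.01428
SE(x̄_st) = √6.01428 = 2.4524

x̄_st ≈ 106.51, SE ≈ 2.45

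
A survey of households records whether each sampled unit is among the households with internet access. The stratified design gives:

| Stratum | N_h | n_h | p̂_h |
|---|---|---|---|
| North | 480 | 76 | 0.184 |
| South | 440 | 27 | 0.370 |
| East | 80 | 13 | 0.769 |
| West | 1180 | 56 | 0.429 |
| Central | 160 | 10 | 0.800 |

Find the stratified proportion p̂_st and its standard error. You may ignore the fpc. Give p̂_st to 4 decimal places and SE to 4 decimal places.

N = 2340; stratum weights W_h = N_h/N.
p̂_st = Σ W_h p̂_h = (480·0.184 + 440·0.370 + 80·0.769 + 1180·0.429 + 160·0.800)/2340 = 0.40464
V̂(p̂_st) = Σ W_h² p̂_h(1−p̂_h)/(n_h−1):
  stratum North: (480/2340)²·0.184·0.816/75 = 8.4236e-05
  stratum South: (440/2340)²·0.370·0.630/26 = 0.000316988
  stratum East: (80/2340)²·0.769·0.231/12 = 1.73024e-05
  stratum West: (1180/2340)²·0.429·0.571/55 = 0.00113256
  stratum Central: (160/2340)²·0.800·0.200/9 = 8.31162e-05
V̂(p̂_st) = 0.00163421; SE = √V̂ = 0.0404253

p̂_st ≈ 0.4046, SE ≈ 0.0404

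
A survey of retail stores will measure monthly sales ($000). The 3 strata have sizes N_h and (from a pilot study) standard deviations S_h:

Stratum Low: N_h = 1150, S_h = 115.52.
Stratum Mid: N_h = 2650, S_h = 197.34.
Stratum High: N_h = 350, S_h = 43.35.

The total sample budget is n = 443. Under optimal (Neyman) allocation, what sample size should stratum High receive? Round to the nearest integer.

10

Neyman allocation: n_h = n · N_h S_h / Σ N_i S_i, with n = 443.
  stratum Low: N_h·S_h = 1150·115.52 = 132848.00
  stratum Mid: N_h·S_h = 2650·197.34 = 522951.00
  stratum High: N_h·S_h = 350·43.35 = 15172.50
Σ N_h S_h = 670971.50
n for stratum High = 443·15172.50/670971.50 = 10.017 → 10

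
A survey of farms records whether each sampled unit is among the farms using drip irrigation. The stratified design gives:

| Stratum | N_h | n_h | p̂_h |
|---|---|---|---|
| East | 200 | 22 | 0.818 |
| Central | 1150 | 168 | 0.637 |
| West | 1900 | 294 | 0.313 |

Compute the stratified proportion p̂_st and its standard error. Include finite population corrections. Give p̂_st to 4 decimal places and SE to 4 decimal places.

N = 3250; stratum weights W_h = N_h/N.
p̂_st = Σ W_h p̂_h = (200·0.818 + 1150·0.637 + 1900·0.313)/3250 = 0.45872
V̂(p̂_st) = Σ W_h² (1 − n_h/N_h) p̂_h(1−p̂_h)/(n_h−1):
  stratum East: (200/3250)²·(1 − 22/200)·0.818·0.182/21 = 2.3894e-05
  stratum Central: (1150/3250)²·(1 − 168/1150)·0.637·0.363/167 = 0.000148038
  stratum West: (1900/3250)²·(1 − 294/1900)·0.313·0.687/293 = 0.000212015
V̂(p̂_st) = 0.000383946; SE = √V̂ = 0.0195945

p̂_st ≈ 0.4587, SE ≈ 0.0196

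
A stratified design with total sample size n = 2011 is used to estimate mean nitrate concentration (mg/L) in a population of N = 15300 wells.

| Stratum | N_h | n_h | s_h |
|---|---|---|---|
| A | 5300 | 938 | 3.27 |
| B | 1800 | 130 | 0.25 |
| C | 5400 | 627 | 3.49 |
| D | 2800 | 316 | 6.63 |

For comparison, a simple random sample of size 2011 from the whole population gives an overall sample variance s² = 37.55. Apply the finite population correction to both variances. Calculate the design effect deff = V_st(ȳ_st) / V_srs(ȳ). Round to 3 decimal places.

deff ≈ 0.457

V̂(ȳ_st) = Σ W_h² (1 − n_h/N_h) s_h²/n_h, with W_h = N_h/N and N = 15300:
  stratum A: (5300/15300)²·(1 − 938/5300)·3.27²/938 = 0.00112583
  stratum B: (1800/15300)²·(1 − 130/1800)·0.25²/130 = 6.17366e-06
  stratum C: (5400/15300)²·(1 − 627/5400)·3.49²/627 = 0.00213888
  stratum D: (2800/15300)²·(1 − 316/2800)·6.63²/316 = 0.00413301
V_st = 0.00740389
V_srs = (1 − 2011/15300)·37.55/2011 = 0.0162181
deff = V_st / V_srs = 0.00740389/0.0162181 = 0.4565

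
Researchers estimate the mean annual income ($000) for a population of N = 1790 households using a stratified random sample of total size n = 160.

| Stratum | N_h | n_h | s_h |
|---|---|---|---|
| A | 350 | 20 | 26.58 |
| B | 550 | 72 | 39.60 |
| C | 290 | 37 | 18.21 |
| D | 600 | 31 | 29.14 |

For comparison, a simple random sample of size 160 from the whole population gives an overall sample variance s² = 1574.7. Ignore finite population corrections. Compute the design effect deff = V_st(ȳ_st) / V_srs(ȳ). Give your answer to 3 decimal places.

deff ≈ 0.683

V̂(ȳ_st) = Σ W_h² s_h²/n_h, with W_h = N_h/N and N = 1790:
  stratum A: (350/1790)²·26.58²/20 = 1.35055
  stratum B: (550/1790)²·39.60²/72 = 2.05626
  stratum C: (290/1790)²·18.21²/37 = 0.235238
  stratum D: (600/1790)²·29.14²/31 = 3.07761
V_st = 6.71965
V_srs = s²/n = 1574.7/160 = 9.84187
deff = V_st / V_srs = 6.71965/9.84187 = 0.6828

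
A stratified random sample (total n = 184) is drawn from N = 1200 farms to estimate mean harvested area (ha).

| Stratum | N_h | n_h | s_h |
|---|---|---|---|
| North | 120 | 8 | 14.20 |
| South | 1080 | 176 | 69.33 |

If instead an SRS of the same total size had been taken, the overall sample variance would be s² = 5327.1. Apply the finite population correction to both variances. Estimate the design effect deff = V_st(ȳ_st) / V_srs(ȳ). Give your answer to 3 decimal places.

deff ≈ 0.765

V̂(ȳ_st) = Σ W_h² (1 − n_h/N_h) s_h²/n_h, with W_h = N_h/N and N = 1200:
  stratum North: (120/1200)²·(1 − 8/120)·14.20²/8 = 0.235247
  stratum South: (1080/1200)²·(1 − 176/1080)·69.33²/176 = 18.5165
V_st = 18.7518
V_srs = (1 − 184/1200)·5327.1/184 = 24.5124
deff = V_st / V_srs = 18.7518/24.5124 = 0.7650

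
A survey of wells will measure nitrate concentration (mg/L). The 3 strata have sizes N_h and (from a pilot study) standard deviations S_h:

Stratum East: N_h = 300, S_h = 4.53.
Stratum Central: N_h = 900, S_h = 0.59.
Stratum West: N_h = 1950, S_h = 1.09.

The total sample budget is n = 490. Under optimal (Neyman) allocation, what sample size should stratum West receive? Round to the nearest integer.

259

Neyman allocation: n_h = n · N_h S_h / Σ N_i S_i, with n = 490.
  stratum East: N_h·S_h = 300·4.53 = 1359.00
  stratum Central: N_h·S_h = 900·0.59 = 531.00
  stratum West: N_h·S_h = 1950·1.09 = 2125.50
Σ N_h S_h = 4015.50
n for stratum West = 490·2125.50/4015.50 = 259.369 → 259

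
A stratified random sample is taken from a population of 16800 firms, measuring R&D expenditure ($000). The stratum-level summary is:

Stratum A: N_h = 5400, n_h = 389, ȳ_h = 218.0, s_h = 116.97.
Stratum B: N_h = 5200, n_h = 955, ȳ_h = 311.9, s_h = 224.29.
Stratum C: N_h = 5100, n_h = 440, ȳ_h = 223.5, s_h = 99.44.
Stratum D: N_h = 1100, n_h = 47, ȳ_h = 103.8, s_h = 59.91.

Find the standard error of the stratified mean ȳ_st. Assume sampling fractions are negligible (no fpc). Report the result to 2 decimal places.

SE(ȳ_st) ≈ 3.33

V̂(ȳ_st) = Σ W_h² s_h²/n_h, with W_h = N_h/N and N = 16800:
  stratum A: (5400/16800)²·116.97²/389 = 3.63386
  stratum B: (5200/16800)²·224.29²/955 = 5.04667
  stratum C: (5100/16800)²·99.44²/440 = 2.07105
  stratum D: (1100/16800)²·59.91²/47 = 0.327392
V̂(ȳ_st) = 11.079
SE(ȳ_st) = √11.079 = 3.32851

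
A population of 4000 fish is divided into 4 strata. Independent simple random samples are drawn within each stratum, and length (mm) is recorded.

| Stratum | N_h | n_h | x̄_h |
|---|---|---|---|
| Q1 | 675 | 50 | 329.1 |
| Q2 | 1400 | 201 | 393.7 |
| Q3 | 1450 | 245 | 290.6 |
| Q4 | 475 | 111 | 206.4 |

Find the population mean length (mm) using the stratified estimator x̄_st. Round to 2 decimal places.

N = Σ N_h = 4000. Stratum weights W_h = N_h/N.
x̄_st = (675·329.1 + 1400·393.7 + 1450·290.6 + 475·206.4) / 4000 = 323.1831

x̄_st ≈ 323.18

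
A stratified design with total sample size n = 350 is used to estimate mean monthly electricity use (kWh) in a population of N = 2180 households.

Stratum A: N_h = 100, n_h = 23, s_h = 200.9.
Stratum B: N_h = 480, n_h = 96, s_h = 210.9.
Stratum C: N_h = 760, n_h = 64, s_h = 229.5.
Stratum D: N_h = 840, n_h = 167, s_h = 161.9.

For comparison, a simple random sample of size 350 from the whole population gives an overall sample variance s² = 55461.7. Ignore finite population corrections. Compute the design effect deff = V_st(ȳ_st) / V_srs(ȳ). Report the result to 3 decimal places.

deff ≈ 0.943

V̂(ȳ_st) = Σ W_h² s_h²/n_h, with W_h = N_h/N and N = 2180:
  stratum A: (100/2180)²·200.9²/23 = 3.69249
  stratum B: (480/2180)²·210.9²/96 = 22.4622
  stratum C: (760/2180)²·229.5²/64 = 100.023
  stratum D: (840/2180)²·161.9²/167 = 23.3036
V_st = 149.481
V_srs = s²/n = 55461.7/350 = 158.462
deff = V_st / V_srs = 149.481/158.462 = 0.9433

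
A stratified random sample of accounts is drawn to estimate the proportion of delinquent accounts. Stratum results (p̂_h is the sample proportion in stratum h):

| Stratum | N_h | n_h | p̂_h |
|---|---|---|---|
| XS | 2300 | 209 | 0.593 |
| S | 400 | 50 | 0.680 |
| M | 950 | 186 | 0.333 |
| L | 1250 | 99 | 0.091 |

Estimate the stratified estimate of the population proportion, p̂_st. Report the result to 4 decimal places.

p̂_st ≈ 0.4216

N = 4900; stratum weights W_h = N_h/N.
p̂_st = Σ W_h p̂_h = (2300·0.593 + 400·0.680 + 950·0.333 + 1250·0.091)/4900 = 0.42163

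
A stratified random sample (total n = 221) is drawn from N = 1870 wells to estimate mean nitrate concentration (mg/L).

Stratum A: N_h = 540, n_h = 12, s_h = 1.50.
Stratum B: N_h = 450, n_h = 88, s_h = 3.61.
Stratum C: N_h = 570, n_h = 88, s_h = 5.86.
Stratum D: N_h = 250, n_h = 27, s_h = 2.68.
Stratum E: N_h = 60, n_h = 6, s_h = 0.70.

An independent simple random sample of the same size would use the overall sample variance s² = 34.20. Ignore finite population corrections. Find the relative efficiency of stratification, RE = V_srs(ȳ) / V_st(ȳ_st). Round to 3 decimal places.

RE ≈ 2.370

V̂(ȳ_st) = Σ W_h² s_h²/n_h, with W_h = N_h/N and N = 1870:
  stratum A: (540/1870)²·1.50²/12 = 0.0156353
  stratum B: (450/1870)²·3.61²/88 = 0.00857578
  stratum C: (570/1870)²·5.86²/88 = 0.0362559
  stratum D: (250/1870)²·2.68²/27 = 0.00475448
  stratum E: (60/1870)²·0.70²/6 = 8.40745e-05
V_st = 0.0653055
V_srs = s²/n = 34.20/221 = 0.154751
Relative efficiency = V_srs / V_st = 0.154751/0.0653055 = 2.3696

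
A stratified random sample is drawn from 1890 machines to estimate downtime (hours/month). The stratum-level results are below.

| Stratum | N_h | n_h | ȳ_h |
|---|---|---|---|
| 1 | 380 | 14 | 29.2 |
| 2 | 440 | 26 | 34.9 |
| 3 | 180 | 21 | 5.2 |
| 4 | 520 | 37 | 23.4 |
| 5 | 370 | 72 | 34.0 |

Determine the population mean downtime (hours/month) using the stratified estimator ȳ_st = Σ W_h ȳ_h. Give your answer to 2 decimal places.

N = Σ N_h = 1890. Stratum weights W_h = N_h/N.
ȳ_st = (380·29.2 + 440·34.9 + 180·5.2 + 520·23.4 + 370·34.0) / 1890 = 27.5852

ȳ_st ≈ 27.59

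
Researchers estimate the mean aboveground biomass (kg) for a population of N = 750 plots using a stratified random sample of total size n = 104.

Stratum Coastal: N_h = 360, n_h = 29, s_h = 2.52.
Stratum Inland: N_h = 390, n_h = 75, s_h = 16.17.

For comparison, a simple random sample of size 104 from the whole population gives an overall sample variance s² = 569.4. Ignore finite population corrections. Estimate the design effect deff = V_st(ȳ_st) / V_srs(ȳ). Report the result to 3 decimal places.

deff ≈ 0.181

V̂(ȳ_st) = Σ W_h² s_h²/n_h, with W_h = N_h/N and N = 750:
  stratum Coastal: (360/750)²·2.52²/29 = 0.0504528
  stratum Inland: (390/750)²·16.17²/75 = 0.942683
V_st = 0.993135
V_srs = s²/n = 569.4/104 = 5.475
deff = V_st / V_srs = 0.993135/5.475 = 0.1814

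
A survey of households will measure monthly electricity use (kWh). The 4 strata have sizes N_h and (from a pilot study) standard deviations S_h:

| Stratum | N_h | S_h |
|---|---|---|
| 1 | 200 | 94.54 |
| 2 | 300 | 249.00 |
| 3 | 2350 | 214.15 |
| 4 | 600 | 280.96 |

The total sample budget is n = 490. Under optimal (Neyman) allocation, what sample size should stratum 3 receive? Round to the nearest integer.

322

Neyman allocation: n_h = n · N_h S_h / Σ N_i S_i, with n = 490.
  stratum 1: N_h·S_h = 200·94.54 = 18908.00
  stratum 2: N_h·S_h = 300·249.00 = 74700.00
  stratum 3: N_h·S_h = 2350·214.15 = 503252.50
  stratum 4: N_h·S_h = 600·280.96 = 168576.00
Σ N_h S_h = 765436.50
n for stratum 3 = 490·503252.50/765436.50 = 322.161 → 322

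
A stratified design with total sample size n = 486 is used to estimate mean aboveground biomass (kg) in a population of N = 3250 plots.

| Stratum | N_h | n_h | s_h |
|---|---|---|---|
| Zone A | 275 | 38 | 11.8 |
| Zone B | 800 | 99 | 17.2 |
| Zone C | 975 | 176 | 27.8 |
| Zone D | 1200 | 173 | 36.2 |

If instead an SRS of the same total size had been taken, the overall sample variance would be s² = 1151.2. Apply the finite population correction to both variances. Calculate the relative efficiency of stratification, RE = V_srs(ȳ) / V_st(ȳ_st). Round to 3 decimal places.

RE ≈ 1.450

V̂(ȳ_st) = Σ W_h² (1 − n_h/N_h) s_h²/n_h, with W_h = N_h/N and N = 3250:
  stratum Zone A: (275/3250)²·(1 − 38/275)·11.8²/38 = 0.0226097
  stratum Zone B: (800/3250)²·(1 − 99/800)·17.2²/99 = 0.158658
  stratum Zone C: (975/3250)²·(1 − 176/975)·27.8²/176 = 0.323863
  stratum Zone D: (1200/3250)²·(1 − 173/1200)·36.2²/173 = 0.883804
V_st = 1.38894
V_srs = (1 − 486/3250)·1151.2/486 = 2.01451
Relative efficiency = V_srs / V_st = 2.01451/1.38894 = 1.4504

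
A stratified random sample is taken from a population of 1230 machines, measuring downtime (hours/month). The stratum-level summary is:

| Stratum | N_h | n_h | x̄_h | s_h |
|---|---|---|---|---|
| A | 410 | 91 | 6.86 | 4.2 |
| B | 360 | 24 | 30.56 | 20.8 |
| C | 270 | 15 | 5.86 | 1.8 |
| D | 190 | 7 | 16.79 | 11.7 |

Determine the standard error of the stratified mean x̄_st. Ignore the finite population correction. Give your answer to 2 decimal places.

SE(x̄_st) ≈ 1.43

V̂(x̄_st) = Σ W_h² s_h²/n_h, with W_h = N_h/N and N = 1230:
  stratum A: (410/1230)²·4.2²/91 = 0.0215385
  stratum B: (360/1230)²·20.8²/24 = 1.54422
  stratum C: (270/1230)²·1.8²/15 = 0.0104081
  stratum D: (190/1230)²·11.7²/7 = 0.466628
V̂(x̄_st) = 2.0428
SE(x̄_st) = √2.0428 = 1.42926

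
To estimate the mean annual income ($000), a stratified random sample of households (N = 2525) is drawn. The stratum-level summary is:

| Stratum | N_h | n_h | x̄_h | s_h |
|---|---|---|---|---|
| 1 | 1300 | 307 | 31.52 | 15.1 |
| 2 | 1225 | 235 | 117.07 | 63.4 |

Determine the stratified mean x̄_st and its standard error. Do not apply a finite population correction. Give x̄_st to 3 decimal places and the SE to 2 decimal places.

x̄_st = Σ W_h x̄_h = (1300·31.52 + 1225·117.07)/2525 = 73.02446
V̂(x̄_st) = Σ W_h² s_h²/n_h, with W_h = N_h/N and N = 2525:
  stratum 1: (1300/2525)²·15.1²/307 = 0.19687
  stratum 2: (1225/2525)²·63.4²/235 = 4.02587
V̂(x̄_st) = 4.22274
SE(x̄_st) = √4.22274 = 2.05493

x̄_st ≈ 73.024, SE ≈ 2.05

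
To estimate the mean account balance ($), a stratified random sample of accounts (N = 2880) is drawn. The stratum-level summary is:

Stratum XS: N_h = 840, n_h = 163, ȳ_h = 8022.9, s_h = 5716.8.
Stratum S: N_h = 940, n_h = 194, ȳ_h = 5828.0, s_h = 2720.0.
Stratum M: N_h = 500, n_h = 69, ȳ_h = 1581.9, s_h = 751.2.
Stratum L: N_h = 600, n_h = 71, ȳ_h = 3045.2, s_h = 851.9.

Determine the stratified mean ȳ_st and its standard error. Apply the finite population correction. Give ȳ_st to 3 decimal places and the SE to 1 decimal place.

ȳ_st ≈ 5151.259, SE ≈ 132.6

ȳ_st = Σ W_h ȳ_h = (840·8022.9 + 940·5828.0 + 500·1581.9 + 600·3045.2)/2880 = 5151.25903
V̂(ȳ_st) = Σ W_h² (1 − n_h/N_h) s_h²/n_h, with W_h = N_h/N and N = 2880:
  stratum XS: (840/2880)²·(1 − 163/840)·5716.8²/163 = 13746.8
  stratum S: (940/2880)²·(1 − 194/940)·2720.0²/194 = 3224.17
  stratum M: (500/2880)²·(1 − 69/500)·751.2²/69 = 212.483
  stratum L: (600/2880)²·(1 − 71/600)·851.9²/71 = 391.148
V̂(ȳ_st) = 17574.6
SE(ȳ_st) = √17574.6 = 132.569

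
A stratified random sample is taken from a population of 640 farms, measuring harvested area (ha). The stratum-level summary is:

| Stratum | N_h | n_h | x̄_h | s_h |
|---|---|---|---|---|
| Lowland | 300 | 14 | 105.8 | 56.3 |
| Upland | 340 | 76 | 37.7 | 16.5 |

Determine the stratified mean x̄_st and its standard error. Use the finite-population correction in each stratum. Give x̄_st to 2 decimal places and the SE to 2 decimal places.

x̄_st ≈ 69.62, SE ≈ 6.94

x̄_st = Σ W_h x̄_h = (300·105.8 + 340·37.7)/640 = 69.62188
V̂(x̄_st) = Σ W_h² (1 − n_h/N_h) s_h²/n_h, with W_h = N_h/N and N = 640:
  stratum Lowland: (300/640)²·(1 − 14/300)·56.3²/14 = 47.426
  stratum Upland: (340/640)²·(1 − 76/340)·16.5²/76 = 0.785014
V̂(x̄_st) = 48.211
SE(x̄_st) = √48.211 = 6.94341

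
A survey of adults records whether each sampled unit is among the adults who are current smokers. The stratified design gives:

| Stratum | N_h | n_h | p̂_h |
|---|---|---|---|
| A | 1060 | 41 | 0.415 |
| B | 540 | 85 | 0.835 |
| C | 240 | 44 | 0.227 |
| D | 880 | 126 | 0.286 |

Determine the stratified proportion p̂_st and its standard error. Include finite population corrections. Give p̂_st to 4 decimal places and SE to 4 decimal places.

p̂_st ≈ 0.4401, SE ≈ 0.0334

N = 2720; stratum weights W_h = N_h/N.
p̂_st = Σ W_h p̂_h = (1060·0.415 + 540·0.835 + 240·0.227 + 880·0.286)/2720 = 0.44006
V̂(p̂_st) = Σ W_h² (1 − n_h/N_h) p̂_h(1−p̂_h)/(n_h−1):
  stratum A: (1060/2720)²·(1 − 41/1060)·0.415·0.585/40 = 0.000886107
  stratum B: (540/2720)²·(1 − 85/540)·0.835·0.165/84 = 5.44701e-05
  stratum C: (240/2720)²·(1 − 44/240)·0.227·0.773/43 = 2.59458e-05
  stratum D: (880/2720)²·(1 − 126/880)·0.286·0.714/125 = 0.000146511
V̂(p̂_st) = 0.00111303; SE = √V̂ = 0.0333622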